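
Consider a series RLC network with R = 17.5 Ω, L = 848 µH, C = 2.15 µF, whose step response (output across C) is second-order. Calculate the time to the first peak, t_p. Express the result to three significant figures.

For a series RLC circuit (capacitor voltage as output), ω_n = 1/√(LC) = 1/√(848 µH · 2.15 µF) = 23400 rad/s.
ζ = (R/2)·√(C/L) = (17.5/2)·√(2.15 µF/848 µH) = 0.441.
The damped frequency ω_d = ω_n√(1−ζ²) = 21000 rad/s. t_p = π/ω_d = 0.000149 s.

t_p ≈ 0.000149 s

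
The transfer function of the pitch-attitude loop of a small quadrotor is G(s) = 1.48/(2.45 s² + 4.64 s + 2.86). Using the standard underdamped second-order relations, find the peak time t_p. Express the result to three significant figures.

Dividing through by 2.45: denominator becomes s² + 1.894 s + 1.167.
So ω_n = √1.167 = 1.08 rad/s and ζ = 1.894/(2·1.08) = 0.876.
ω_d = ω_n√(1−ζ²) = 0.520 rad/s. t_p = π/ω_d = 6.04 s.

t_p ≈ 6.04 s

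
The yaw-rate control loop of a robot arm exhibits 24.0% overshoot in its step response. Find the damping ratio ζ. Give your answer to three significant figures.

Inverting the overshoot relation: ζ = |ln 0.240|/√(π² + ln²0.240) = 0.414.

ζ ≈ 0.414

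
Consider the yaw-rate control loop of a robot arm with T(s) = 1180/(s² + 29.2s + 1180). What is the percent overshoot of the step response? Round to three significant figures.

%OS ≈ 22.9%

ω_n = √1180 = 34.4 rad/s; ζ = 29.2/(2·34.4) = 0.425.
Overshoot: exp(−π·0.425/√(1−0.425²)) = 0.229, i.e. 22.9%.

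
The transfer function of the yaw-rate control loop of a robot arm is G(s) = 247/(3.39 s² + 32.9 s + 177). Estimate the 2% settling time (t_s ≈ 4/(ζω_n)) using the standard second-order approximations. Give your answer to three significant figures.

t_s ≈ 0.824 s

Dividing through by 3.39: denominator becomes s² + 9.705 s + 52.21.
So ω_n = √52.21 = 7.23 rad/s and ζ = 9.705/(2·7.23) = 0.672.
t_s ≈ 4/(ζω_n) = 0.824 s.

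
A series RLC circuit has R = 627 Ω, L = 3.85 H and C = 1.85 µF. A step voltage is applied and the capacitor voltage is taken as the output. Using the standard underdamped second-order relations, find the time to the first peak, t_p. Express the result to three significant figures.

t_p ≈ 0.00859 s

For a series RLC circuit (capacitor voltage as output), ω_n = 1/√(LC) = 1/√(3.85 H · 1.85 µF) = 375 rad/s.
ζ = (R/2)·√(C/L) = (627/2)·√(1.85 µF/3.85 H) = 0.217.
ω_d = ω_n√(1−ζ²) = 366 rad/s. t_p = π/ω_d = 0.00859 s.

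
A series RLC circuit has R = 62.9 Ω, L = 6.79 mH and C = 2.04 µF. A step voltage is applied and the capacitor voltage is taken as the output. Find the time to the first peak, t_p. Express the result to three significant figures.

For a series RLC circuit (capacitor voltage as output), ω_n = 1/√(LC) = 1/√(6.79 mH · 2.04 µF) = 8500 rad/s.
ζ = (R/2)·√(C/L) = (62.9/2)·√(2.04 µF/6.79 mH) = 0.545.
ω_d = 8500·√(1 − 0.545²) = 7120 rad/s. t_p = π/ω_d = 0.000441 s.

t_p ≈ 0.000441 s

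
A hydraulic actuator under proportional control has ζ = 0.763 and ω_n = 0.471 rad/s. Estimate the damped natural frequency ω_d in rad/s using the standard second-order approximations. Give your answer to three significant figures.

ω_d = ω_n√(1−ζ²) = 0.471·√0.418 = 0.304 rad/s.

ω_d ≈ 0.304 rad/s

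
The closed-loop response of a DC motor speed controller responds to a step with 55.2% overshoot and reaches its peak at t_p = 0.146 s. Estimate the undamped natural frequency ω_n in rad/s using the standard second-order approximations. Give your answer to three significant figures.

ω_n ≈ 21.9 rad/s

From the overshoot, ζ = −ln(OS)/√(π²+ln²(OS)) = 0.186.
t_p = π/ω_d ⇒ ω_d = 21.5 rad/s; then ω_n = ω_d/√(1−ζ²) = 21.9 rad/s.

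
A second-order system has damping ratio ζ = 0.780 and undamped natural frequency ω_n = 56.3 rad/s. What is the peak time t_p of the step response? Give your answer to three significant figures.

t_p ≈ 0.0892 s

The damped frequency is ω_d = ω_n√(1−ζ²) = 56.3·√(1−0.608) = 35.2 rad/s.
Peak time t_p = π/ω_d = π/35.2 = 0.0892 s.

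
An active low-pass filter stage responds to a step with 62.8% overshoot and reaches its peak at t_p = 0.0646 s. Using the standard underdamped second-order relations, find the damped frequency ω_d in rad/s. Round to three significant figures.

t_p = π/ω_d, so ω_d = π/0.0646 = 48.6 rad/s.

ω_d ≈ 48.6 rad/s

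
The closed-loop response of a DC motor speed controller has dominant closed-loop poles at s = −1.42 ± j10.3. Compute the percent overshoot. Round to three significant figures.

The poles are at −σ ± jω_d with σ = 1.42 and ω_d = 10.3, so ω_n = √(σ²+ω_d²) = 10.4 rad/s and ζ = σ/ω_n = 0.137.
%OS = 100 e^{−πζ/√(1−ζ²)} with ζ = 0.137 gives 64.8%.

%OS ≈ 64.8%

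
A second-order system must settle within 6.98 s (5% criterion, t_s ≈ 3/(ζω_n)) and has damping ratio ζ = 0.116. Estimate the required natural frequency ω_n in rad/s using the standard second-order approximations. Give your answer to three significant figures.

Rearranging t_s ≈ 3/(ζω_n) gives ω_n = 3/(ζ·t_s) = 3/(0.116 × 6.98) = 3.71 rad/s.

ω_n ≈ 3.71 rad/s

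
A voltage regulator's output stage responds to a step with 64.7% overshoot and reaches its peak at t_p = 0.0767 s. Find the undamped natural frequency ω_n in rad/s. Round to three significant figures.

ω_n ≈ 41.4 rad/s

The overshoot fixes ζ = −ln(OS)/√(π²+ln²(OS)) = 0.137.
t_p = π/ω_d ⇒ ω_d = 41.0 rad/s; then ω_n = ω_d/√(1−ζ²) = 41.4 rad/s.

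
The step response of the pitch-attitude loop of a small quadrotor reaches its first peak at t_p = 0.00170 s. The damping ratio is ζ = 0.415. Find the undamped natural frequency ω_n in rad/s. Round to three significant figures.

Peak time t_p = π/ω_d, so ω_d = π/t_p = π/0.00170 = 1850 rad/s.
ω_n = ω_d/√(1−ζ²) = 1850/√0.828 = 2030 rad/s.

ω_n ≈ 2030 rad/s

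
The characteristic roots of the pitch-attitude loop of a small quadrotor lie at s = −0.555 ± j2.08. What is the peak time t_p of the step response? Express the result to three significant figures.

t_p ≈ 1.51 s

t_p = π/ω_d with ω_d = 2.08 (the imaginary part), so t_p = 1.51 s.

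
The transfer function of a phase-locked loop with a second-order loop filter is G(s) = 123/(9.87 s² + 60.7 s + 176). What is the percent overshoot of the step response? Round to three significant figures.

Dividing through by 9.87: denominator becomes s² + 6.150 s + 17.83.
So ω_n = √17.83 = 4.22 rad/s and ζ = 6.150/(2·4.22) = 0.728.
%OS = 100·exp(−πζ/√(1−ζ²)) = 3.55%.

%OS ≈ 3.55%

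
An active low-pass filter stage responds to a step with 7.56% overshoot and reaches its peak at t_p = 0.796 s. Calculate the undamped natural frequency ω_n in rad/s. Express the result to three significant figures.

The overshoot fixes ζ = −ln(OS)/√(π²+ln²(OS)) = 0.635.
From t_p = π/ω_d, ω_d = π/0.796 = 3.95 rad/s, so ω_n = ω_d/√(1−ζ²) = 5.11 rad/s.

ω_n ≈ 5.11 rad/s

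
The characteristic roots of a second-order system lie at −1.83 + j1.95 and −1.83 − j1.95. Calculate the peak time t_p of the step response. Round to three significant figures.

t_p = π/ω_d with ω_d = 1.95 (the imaginary part), so t_p = 1.61 s.

t_p ≈ 1.61 s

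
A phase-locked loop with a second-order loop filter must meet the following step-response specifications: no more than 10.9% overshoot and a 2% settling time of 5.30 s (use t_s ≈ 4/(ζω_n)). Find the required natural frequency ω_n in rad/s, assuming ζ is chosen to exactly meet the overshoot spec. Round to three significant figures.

From %OS = 100·exp(−πζ/√(1−ζ²)), invert to get ζ = −ln(OS)/√(π² + ln²(OS)) with OS = 0.109.
−ln 0.109 = 2.216, so ζ = 2.216/√(π² + 4.912) = 0.576.
From t_s ≈ 4/(ζω_n): ω_n = 4/(ζ·t_s) = 4/(0.576·5.30) = 1.31 rad/s.

ω_n ≈ 1.31 rad/s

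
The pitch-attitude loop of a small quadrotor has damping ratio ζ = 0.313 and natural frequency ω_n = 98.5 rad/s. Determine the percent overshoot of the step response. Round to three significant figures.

For an underdamped second-order system, %OS = 100·exp(−πζ/√(1−ζ²)).
πζ/√(1−ζ²) = π·0.313/√(1−0.0980) = 1.035, so %OS = 100·e^(−1.035) = 35.5%.

%OS ≈ 35.5%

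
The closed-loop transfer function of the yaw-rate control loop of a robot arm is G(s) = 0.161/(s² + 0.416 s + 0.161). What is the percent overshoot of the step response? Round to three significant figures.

%OS ≈ 14.9%

Comparing the denominator to s² + 2ζω_n s + ω_n²: ω_n = √0.161 = 0.401 rad/s, and 2ζω_n = 0.416 so ζ = 0.416/(2·0.401) = 0.518.
%OS = 100 e^{−πζ/√(1−ζ²)} with ζ = 0.518 gives 14.9%.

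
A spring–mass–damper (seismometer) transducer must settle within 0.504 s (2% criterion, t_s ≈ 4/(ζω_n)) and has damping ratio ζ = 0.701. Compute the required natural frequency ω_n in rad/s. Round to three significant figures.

ω_n ≈ 11.3 rad/s

Rearranging t_s ≈ 4/(ζω_n) gives ω_n = 4/(ζ·t_s) = 4/(0.701 × 0.504) = 11.3 rad/s.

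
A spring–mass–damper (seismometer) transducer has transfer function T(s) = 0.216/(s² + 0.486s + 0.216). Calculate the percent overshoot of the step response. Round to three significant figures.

Comparing the denominator to s² + 2ζω_n s + ω_n²: ω_n = √0.216 = 0.465 rad/s, and 2ζω_n = 0.486 so ζ = 0.486/(2·0.465) = 0.523.
%OS = 100 e^{−πζ/√(1−ζ²)} with ζ = 0.523 gives 14.6%.

%OS ≈ 14.6%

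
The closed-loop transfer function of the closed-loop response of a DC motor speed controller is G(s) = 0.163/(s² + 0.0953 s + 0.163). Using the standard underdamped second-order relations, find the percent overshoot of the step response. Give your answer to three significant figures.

%OS ≈ 68.8%

Comparing the denominator to s² + 2ζω_n s + ω_n²: ω_n = √0.163 = 0.404 rad/s, and 2ζω_n = 0.0953 so ζ = 0.0953/(2·0.404) = 0.118.
%OS = 100 e^{−πζ/√(1−ζ²)} with ζ = 0.118 gives 68.8%.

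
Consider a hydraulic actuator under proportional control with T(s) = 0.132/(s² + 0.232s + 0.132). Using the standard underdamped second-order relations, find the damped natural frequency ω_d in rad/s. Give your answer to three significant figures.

ω_n = √0.132 = 0.363 rad/s; ζ = 0.232/(2·0.363) = 0.319.
The damped frequency ω_d = ω_n√(1−ζ²) = 0.344 rad/s.

ω_d ≈ 0.344 rad/s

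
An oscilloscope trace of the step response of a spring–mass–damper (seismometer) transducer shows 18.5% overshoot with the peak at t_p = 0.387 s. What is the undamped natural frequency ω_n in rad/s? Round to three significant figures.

ω_n ≈ 9.21 rad/s

From the overshoot, ζ = −ln(OS)/√(π²+ln²(OS)) = 0.473.
From t_p = π/ω_d, ω_d = π/0.387 = 8.12 rad/s, so ω_n = ω_d/√(1−ζ²) = 9.21 rad/s.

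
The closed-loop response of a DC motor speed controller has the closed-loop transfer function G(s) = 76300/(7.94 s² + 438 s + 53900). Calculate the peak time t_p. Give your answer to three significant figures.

t_p ≈ 0.0405 s

Dividing through by 7.94: denominator becomes s² + 55.16 s + 6788.
So ω_n = √6788 = 82.4 rad/s and ζ = 55.16/(2·82.4) = 0.335.
ω_d = 82.4·√(1 − 0.335²) = 77.6 rad/s. t_p = π/ω_d = 0.0405 s.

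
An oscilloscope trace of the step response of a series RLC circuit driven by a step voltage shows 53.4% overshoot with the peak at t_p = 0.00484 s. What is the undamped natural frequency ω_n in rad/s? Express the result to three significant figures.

ω_n ≈ 662 rad/s

ζ from %OS: ζ = |ln 0.534|/√(π²+ln²0.534) = 0.196.
From t_p = π/ω_d, ω_d = π/0.00484 = 649 rad/s, so ω_n = ω_d/√(1−ζ²) = 662 rad/s.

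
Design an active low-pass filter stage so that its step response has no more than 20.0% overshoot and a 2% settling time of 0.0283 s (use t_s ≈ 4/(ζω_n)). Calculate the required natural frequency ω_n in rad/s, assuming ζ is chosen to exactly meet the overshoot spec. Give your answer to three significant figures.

From %OS = 100·exp(−πζ/√(1−ζ²)), invert to get ζ = −ln(OS)/√(π² + ln²(OS)) with OS = 0.200.
−ln 0.200 = 1.609, so ζ = 1.609/√(π² + 2.590) = 0.456.
From t_s ≈ 4/(ζω_n): ω_n = 4/(ζ·t_s) = 4/(0.456·0.0283) = 310 rad/s.

ω_n ≈ 310 rad/s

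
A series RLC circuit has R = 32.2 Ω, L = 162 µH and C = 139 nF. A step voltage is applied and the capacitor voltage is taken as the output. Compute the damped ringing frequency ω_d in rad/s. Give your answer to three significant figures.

ω_d ≈ 186000 rad/s

For a series RLC circuit (capacitor voltage as output), ω_n = 1/√(LC) = 1/√(162 µH · 139 nF) = 211000 rad/s.
ζ = (R/2)·√(C/L) = (32.2/2)·√(139 nF/162 µH) = 0.472.
ω_d = 211000·√(1 − 0.472²) = 186000 rad/s.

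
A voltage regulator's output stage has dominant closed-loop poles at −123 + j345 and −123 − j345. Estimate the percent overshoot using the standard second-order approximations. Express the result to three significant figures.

The poles are at −σ ± jω_d with σ = 123 and ω_d = 345, so ω_n = √(σ²+ω_d²) = 366 rad/s and ζ = σ/ω_n = 0.336.
%OS = 100·exp(−πζ/√(1−ζ²)) = 32.6%.

%OS ≈ 32.6%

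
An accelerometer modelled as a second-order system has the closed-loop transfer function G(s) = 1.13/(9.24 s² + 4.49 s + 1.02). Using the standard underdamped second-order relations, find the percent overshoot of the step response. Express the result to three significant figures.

%OS ≈ 3.45%

Dividing through by 9.24: denominator becomes s² + 0.4859 s + 0.1104.
So ω_n = √0.1104 = 0.332 rad/s and ζ = 0.4859/(2·0.332) = 0.731.
%OS = 100·exp(−πζ/√(1−ζ²)) = 3.45%.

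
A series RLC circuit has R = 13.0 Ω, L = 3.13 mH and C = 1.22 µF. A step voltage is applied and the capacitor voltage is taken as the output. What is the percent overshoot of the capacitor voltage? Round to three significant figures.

For a series RLC circuit (capacitor voltage as output), ω_n = 1/√(LC) = 1/√(3.13 mH · 1.22 µF) = 16200 rad/s.
ζ = (R/2)·√(C/L) = (13.0/2)·√(1.22 µF/3.13 mH) = 0.128.
%OS = 100 e^{−πζ/√(1−ζ²)} with ζ = 0.128 gives 66.6%.

%OS ≈ 66.6%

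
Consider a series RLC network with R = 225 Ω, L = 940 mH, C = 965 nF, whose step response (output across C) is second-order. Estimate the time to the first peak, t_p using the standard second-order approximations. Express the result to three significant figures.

t_p ≈ 0.00301 s

For a series RLC circuit (capacitor voltage as output), ω_n = 1/√(LC) = 1/√(940 mH · 965 nF) = 1050 rad/s.
ζ = (R/2)·√(C/L) = (225/2)·√(965 nF/940 mH) = 0.114.
ω_d = 1050·√(1 − 0.114²) = 1040 rad/s. t_p = π/ω_d = 0.00301 s.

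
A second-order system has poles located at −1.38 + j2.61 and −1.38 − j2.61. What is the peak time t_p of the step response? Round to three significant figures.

t_p ≈ 1.20 s

t_p = π/ω_d with ω_d = 2.61 (the imaginary part), so t_p = 1.20 s.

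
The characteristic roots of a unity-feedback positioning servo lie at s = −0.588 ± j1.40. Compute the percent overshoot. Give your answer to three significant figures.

%OS ≈ 26.7%

The poles are at −σ ± jω_d with σ = 0.588 and ω_d = 1.40, so ω_n = √(σ²+ω_d²) = 1.52 rad/s and ζ = σ/ω_n = 0.387.
%OS = 100 e^{−πζ/√(1−ζ²)} with ζ = 0.387 gives 26.7%.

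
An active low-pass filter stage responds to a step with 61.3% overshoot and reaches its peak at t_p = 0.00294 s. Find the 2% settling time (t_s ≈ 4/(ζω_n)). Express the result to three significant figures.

ζ from %OS: ζ = |ln 0.613|/√(π²+ln²0.613) = 0.154.
t_p = π/ω_d ⇒ ω_d = 1070 rad/s; then ω_n = ω_d/√(1−ζ²) = 1080 rad/s.
t_s ≈ 4/(ζω_n) = 4/(0.154·1080) = 0.0240 s.

t_s ≈ 0.0240 s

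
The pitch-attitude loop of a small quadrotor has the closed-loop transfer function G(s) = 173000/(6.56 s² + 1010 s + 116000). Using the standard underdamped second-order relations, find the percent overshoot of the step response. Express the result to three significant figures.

Dividing through by 6.56: denominator becomes s² + 154.0 s + 17680.
So ω_n = √17680 = 133 rad/s and ζ = 154.0/(2·133) = 0.579.
%OS = 100·exp(−πζ/√(1−ζ²)) = 10.7%.

%OS ≈ 10.7%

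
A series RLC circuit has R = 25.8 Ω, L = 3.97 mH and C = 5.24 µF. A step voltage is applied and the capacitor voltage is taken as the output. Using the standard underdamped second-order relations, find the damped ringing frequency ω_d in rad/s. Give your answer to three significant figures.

ω_d ≈ 6120 rad/s

For a series RLC circuit (capacitor voltage as output), ω_n = 1/√(LC) = 1/√(3.97 mH · 5.24 µF) = 6930 rad/s.
ζ = (R/2)·√(C/L) = (25.8/2)·√(5.24 µF/3.97 mH) = 0.469.
ω_d = 6930·√(1 − 0.469²) = 6120 rad/s.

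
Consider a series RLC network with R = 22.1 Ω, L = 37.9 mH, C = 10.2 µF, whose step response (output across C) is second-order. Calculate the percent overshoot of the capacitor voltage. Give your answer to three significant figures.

%OS ≈ 56.0%

For a series RLC circuit (capacitor voltage as output), ω_n = 1/√(LC) = 1/√(37.9 mH · 10.2 µF) = 1610 rad/s.
ζ = (R/2)·√(C/L) = (22.1/2)·√(10.2 µF/37.9 mH) = 0.181.
%OS = 100·exp(−πζ/√(1−ζ²)) = 56.0%.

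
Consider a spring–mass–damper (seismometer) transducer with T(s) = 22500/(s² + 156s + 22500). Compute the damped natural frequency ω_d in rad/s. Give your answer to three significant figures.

Matching coefficients with s² + 2ζω_n s + ω_n² gives ω_n² = 22500 ⇒ ω_n = 150 rad/s, and ζ = 156/(2ω_n) = 0.520.
ω_d = ω_n√(1−ζ²) = 128 rad/s.

ω_d ≈ 128 rad/s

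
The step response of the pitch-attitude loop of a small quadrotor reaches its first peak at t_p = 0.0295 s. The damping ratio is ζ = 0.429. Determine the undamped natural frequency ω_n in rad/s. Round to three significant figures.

ω_n ≈ 118 rad/s

Peak time t_p = π/ω_d, so ω_d = π/t_p = π/0.0295 = 106 rad/s.
ω_n = ω_d/√(1−ζ²) = 106/√0.816 = 118 rad/s.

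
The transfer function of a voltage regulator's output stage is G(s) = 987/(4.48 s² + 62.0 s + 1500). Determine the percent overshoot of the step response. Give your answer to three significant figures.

Dividing through by 4.48: denominator becomes s² + 13.84 s + 334.8.
So ω_n = √334.8 = 18.3 rad/s and ζ = 13.84/(2·18.3) = 0.378.
%OS = 100·exp(−πζ/√(1−ζ²)) = 27.7%.

%OS ≈ 27.7%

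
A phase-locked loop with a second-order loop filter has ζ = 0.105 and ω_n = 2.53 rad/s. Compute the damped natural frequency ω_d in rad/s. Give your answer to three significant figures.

ω_d = ω_n√(1−ζ²) = 2.53·√0.989 = 2.52 rad/s.

ω_d ≈ 2.52 rad/s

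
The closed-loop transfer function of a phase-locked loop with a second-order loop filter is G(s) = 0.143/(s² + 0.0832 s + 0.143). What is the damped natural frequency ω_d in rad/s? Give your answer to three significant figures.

ω_n = √0.143 = 0.378 rad/s; ζ = 0.0832/(2·0.378) = 0.110.
The damped frequency ω_d = ω_n√(1−ζ²) = 0.376 rad/s.

ω_d ≈ 0.376 rad/s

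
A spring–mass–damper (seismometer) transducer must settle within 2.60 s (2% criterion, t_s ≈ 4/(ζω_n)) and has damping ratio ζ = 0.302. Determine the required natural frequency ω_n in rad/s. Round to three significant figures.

ω_n ≈ 5.09 rad/s

Rearranging t_s ≈ 4/(ζω_n) gives ω_n = 4/(ζ·t_s) = 4/(0.302 × 2.60) = 5.09 rad/s.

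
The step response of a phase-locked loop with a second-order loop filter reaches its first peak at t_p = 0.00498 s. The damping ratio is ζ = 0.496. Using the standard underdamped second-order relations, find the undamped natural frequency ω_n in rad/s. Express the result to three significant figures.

ω_n ≈ 727 rad/s

Peak time t_p = π/ω_d, so ω_d = π/t_p = π/0.00498 = 631 rad/s.
ω_n = ω_d/√(1−ζ²) = 631/√0.754 = 727 rad/s.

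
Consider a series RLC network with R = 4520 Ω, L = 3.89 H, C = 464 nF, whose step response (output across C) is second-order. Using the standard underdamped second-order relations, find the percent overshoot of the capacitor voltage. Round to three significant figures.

For a series RLC circuit (capacitor voltage as output), ω_n = 1/√(LC) = 1/√(3.89 H · 464 nF) = 744 rad/s.
ζ = (R/2)·√(C/L) = (4520/2)·√(464 nF/3.89 H) = 0.781.
%OS = 100 e^{−πζ/√(1−ζ²)} with ζ = 0.781 gives 1.98%.

%OS ≈ 1.98%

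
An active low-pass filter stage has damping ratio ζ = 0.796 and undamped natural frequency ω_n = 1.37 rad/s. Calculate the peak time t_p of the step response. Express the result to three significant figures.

The damped frequency is ω_d = ω_n√(1−ζ²) = 1.37·√(1−0.634) = 0.829 rad/s.
Peak time t_p = π/ω_d = π/0.829 = 3.79 s.

t_p ≈ 3.79 s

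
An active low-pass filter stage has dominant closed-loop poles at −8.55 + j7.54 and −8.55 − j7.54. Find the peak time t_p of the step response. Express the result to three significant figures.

t_p = π/ω_d with ω_d = 7.54 (the imaginary part), so t_p = 0.417 s.

t_p ≈ 0.417 s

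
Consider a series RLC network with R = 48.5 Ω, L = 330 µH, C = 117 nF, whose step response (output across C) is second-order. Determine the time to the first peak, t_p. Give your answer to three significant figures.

t_p ≈ 0.0000219 s

For a series RLC circuit (capacitor voltage as output), ω_n = 1/√(LC) = 1/√(330 µH · 117 nF) = 161000 rad/s.
ζ = (R/2)·√(C/L) = (48.5/2)·√(117 nF/330 µH) = 0.457.
ω_d = 161000·√(1 − 0.457²) = 143000 rad/s. t_p = π/ω_d = 0.0000219 s.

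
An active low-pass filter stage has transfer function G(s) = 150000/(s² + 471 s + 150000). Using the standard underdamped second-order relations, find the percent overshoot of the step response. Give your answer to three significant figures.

%OS ≈ 9.02%

Comparing the denominator to s² + 2ζω_n s + ω_n²: ω_n = √150000 = 387 rad/s, and 2ζω_n = 471 so ζ = 471/(2·387) = 0.608.
Overshoot: exp(−π·0.608/√(1−0.608²)) = 0.0902, i.e. 9.02%.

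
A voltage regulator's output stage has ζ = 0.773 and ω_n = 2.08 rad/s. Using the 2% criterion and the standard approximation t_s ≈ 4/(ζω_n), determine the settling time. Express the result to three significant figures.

t_s ≈ 4/(ζω_n) = 4/(0.773 × 2.08) = 2.49 s.

t_s ≈ 2.49 s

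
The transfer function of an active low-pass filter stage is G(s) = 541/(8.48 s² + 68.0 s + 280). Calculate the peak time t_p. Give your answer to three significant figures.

t_p ≈ 0.763 s

Dividing through by 8.48: denominator becomes s² + 8.019 s + 33.02.
So ω_n = √33.02 = 5.75 rad/s and ζ = 8.019/(2·5.75) = 0.698.
ω_d = ω_n√(1−ζ²) = 4.12 rad/s. t_p = π/ω_d = 0.763 s.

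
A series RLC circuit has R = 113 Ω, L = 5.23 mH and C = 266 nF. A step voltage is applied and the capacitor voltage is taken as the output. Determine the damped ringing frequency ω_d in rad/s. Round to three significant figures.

ω_d ≈ 24500 rad/s

For a series RLC circuit (capacitor voltage as output), ω_n = 1/√(LC) = 1/√(5.23 mH · 266 nF) = 26800 rad/s.
ζ = (R/2)·√(C/L) = (113/2)·√(266 nF/5.23 mH) = 0.403.
ω_d = 26800·√(1 − 0.403²) = 24500 rad/s.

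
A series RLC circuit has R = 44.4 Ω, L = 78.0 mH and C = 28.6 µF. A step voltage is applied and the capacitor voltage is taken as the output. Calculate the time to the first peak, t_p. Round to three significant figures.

For a series RLC circuit (capacitor voltage as output), ω_n = 1/√(LC) = 1/√(78.0 mH · 28.6 µF) = 670 rad/s.
ζ = (R/2)·√(C/L) = (44.4/2)·√(28.6 µF/78.0 mH) = 0.425.
ω_d = 670·√(1 − 0.425²) = 606 rad/s. t_p = π/ω_d = 0.00518 s.

t_p ≈ 0.00518 s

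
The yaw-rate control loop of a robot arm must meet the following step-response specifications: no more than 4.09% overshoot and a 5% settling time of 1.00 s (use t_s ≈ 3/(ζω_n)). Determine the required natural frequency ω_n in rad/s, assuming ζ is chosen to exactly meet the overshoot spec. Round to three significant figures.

ζ = −ln(OS)/√(π² + (ln OS)²). With OS = 0.0409, ln OS = −3.197 and ζ = 3.197/4.482 = 0.713.
From t_s ≈ 3/(ζω_n): ω_n = 3/(ζ·t_s) = 3/(0.713·1.00) = 4.21 rad/s.

ω_n ≈ 4.21 rad/s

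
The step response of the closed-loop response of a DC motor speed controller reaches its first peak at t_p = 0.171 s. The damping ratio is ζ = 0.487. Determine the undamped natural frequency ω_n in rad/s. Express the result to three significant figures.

Peak time t_p = π/ω_d, so ω_d = π/t_p = π/0.171 = 18.4 rad/s.
ω_n = ω_d/√(1−ζ²) = 18.4/√0.763 = 21.0 rad/s.

ω_n ≈ 21.0 rad/s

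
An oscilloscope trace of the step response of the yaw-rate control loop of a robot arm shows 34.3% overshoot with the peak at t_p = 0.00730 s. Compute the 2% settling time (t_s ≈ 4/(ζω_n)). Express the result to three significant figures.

ζ from %OS: ζ = |ln 0.343|/√(π²+ln²0.343) = 0.322.
t_p = π/ω_d ⇒ ω_d = 430 rad/s; then ω_n = ω_d/√(1−ζ²) = 455 rad/s.
t_s ≈ 4/(ζω_n) = 4/(0.322·455) = 0.0273 s.

t_s ≈ 0.0273 s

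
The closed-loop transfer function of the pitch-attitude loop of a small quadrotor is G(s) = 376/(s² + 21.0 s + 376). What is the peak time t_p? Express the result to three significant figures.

t_p ≈ 0.193 s

Matching coefficients with s² + 2ζω_n s + ω_n² gives ω_n² = 376 ⇒ ω_n = 19.4 rad/s, and ζ = 21.0/(2ω_n) = 0.541.
ω_d = ω_n√(1−ζ²) = 16.3 rad/s. Then t_p = π/ω_d = 0.193 s.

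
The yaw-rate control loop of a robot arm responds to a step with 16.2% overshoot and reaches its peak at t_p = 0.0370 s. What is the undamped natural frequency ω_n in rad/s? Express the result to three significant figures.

The overshoot fixes ζ = −ln(OS)/√(π²+ln²(OS)) = 0.501.
From t_p = π/ω_d, ω_d = π/0.0370 = 84.9 rad/s, so ω_n = ω_d/√(1−ζ²) = 98.1 rad/s.

ω_n ≈ 98.1 rad/s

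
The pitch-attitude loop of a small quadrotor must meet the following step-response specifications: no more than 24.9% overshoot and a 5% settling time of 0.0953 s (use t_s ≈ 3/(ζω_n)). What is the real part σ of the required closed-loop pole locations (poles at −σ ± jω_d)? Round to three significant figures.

σ ≈ 31.5

The settling-time spec alone fixes σ = ζω_n = 3/t_s = 3/0.0953 = 31.5.
(Overshoot then fixes ζ = 0.405 and hence ω_d = σ·√(1−ζ²)/ζ = 71.1 rad/s.)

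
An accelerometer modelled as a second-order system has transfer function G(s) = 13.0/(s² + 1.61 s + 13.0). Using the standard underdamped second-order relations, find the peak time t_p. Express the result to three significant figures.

Matching coefficients with s² + 2ζω_n s + ω_n² gives ω_n² = 13.0 ⇒ ω_n = 3.61 rad/s, and ζ = 1.61/(2ω_n) = 0.223.
ω_d = ω_n√(1−ζ²) = 3.51 rad/s. Then t_p = π/ω_d = 0.894 s.

t_p ≈ 0.894 s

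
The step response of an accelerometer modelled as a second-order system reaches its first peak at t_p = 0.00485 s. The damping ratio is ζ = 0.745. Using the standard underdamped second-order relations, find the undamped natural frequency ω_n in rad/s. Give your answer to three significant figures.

Peak time t_p = π/ω_d, so ω_d = π/t_p = π/0.00485 = 648 rad/s.
ω_n = ω_d/√(1−ζ²) = 648/√0.445 = 971 rad/s.

ω_n ≈ 971 rad/s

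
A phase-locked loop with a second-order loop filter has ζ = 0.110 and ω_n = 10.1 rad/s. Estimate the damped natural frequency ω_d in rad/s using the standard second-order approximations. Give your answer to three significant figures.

ω_d ≈ 10.0 rad/s

ω_d = ω_n√(1−ζ²) = 10.1·√0.988 = 10.0 rad/s.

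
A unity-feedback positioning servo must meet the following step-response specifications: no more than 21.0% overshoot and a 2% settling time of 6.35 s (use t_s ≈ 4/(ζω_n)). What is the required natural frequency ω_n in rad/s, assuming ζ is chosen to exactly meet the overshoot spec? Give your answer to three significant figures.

Inverting the overshoot relation: ζ = |ln 0.210|/√(π² + ln²0.210) = 0.445.
Then ω_n = 4/(ζ t_s) = 4/(0.445 × 6.35) = 1.42 rad/s.

ω_n ≈ 1.42 rad/s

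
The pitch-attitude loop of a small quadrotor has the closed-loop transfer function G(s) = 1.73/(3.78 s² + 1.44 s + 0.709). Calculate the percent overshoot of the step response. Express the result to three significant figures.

Dividing through by 3.78: denominator becomes s² + 0.3810 s + 0.1876.
So ω_n = √0.1876 = 0.433 rad/s and ζ = 0.3810/(2·0.433) = 0.440.
Overshoot: exp(−π·0.440/√(1−0.440²)) = 0.215, i.e. 21.5%.

%OS ≈ 21.5%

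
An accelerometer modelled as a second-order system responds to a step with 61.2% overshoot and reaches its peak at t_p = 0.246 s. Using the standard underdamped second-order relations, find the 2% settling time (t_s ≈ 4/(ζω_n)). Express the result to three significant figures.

t_s ≈ 2.00 s

The overshoot fixes ζ = −ln(OS)/√(π²+ln²(OS)) = 0.154.
From t_p = π/ω_d, ω_d = π/0.246 = 12.8 rad/s, so ω_n = ω_d/√(1−ζ²) = 12.9 rad/s.
t_s ≈ 4/(ζω_n) = 4/(0.154·12.9) = 2.00 s.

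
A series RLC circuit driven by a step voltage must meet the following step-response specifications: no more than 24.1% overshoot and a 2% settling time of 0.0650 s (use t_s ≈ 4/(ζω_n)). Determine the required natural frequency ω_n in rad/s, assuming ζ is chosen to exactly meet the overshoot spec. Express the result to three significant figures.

ω_n ≈ 149 rad/s

From %OS = 100·exp(−πζ/√(1−ζ²)), invert to get ζ = −ln(OS)/√(π² + ln²(OS)) with OS = 0.241.
−ln 0.241 = 1.423, so ζ = 1.423/√(π² + 2.025) = 0.413.
From t_s ≈ 4/(ζω_n): ω_n = 4/(ζ·t_s) = 4/(0.413·0.0650) = 149 rad/s.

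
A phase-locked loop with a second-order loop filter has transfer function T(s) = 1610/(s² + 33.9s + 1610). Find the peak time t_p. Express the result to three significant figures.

t_p ≈ 0.0864 s

Comparing the denominator to s² + 2ζω_n s + ω_n²: ω_n = √1610 = 40.1 rad/s, and 2ζω_n = 33.9 so ζ = 33.9/(2·40.1) = 0.422.
ω_d = 40.1·√(1 − 0.422²) = 36.4 rad/s. Then t_p = π/ω_d = 0.0864 s.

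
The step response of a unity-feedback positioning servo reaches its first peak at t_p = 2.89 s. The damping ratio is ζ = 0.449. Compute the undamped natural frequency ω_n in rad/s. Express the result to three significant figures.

ω_n ≈ 1.22 rad/s

Peak time t_p = π/ω_d, so ω_d = π/t_p = π/2.89 = 1.09 rad/s.
ω_n = ω_d/√(1−ζ²) = 1.09/√0.798 = 1.22 rad/s.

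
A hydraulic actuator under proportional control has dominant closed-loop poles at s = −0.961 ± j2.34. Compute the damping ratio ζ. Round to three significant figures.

ζ ≈ 0.380

|pole| = ω_n = √(0.961² + 2.34²) = 2.53 rad/s; ζ = cos θ = σ/ω_n = 0.380.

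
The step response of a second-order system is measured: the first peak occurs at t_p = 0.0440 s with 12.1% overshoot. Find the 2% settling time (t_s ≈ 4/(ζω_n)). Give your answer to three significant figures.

t_s ≈ 0.0833 s

From the overshoot, ζ = −ln(OS)/√(π²+ln²(OS)) = 0.558.
From t_p = π/ω_d, ω_d = π/0.0440 = 71.4 rad/s, so ω_n = ω_d/√(1−ζ²) = 86.0 rad/s.
t_s ≈ 4/(ζω_n) = 4/(0.558·86.0) = 0.0833 s.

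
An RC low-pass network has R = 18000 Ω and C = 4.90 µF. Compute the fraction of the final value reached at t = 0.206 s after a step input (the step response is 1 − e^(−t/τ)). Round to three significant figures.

τ = RC = 18000 × 4.90 µF = 0.0882 s.
y(t)/y_∞ = 1 − e^(−t/τ) = 1 − e^(−0.206/0.0882) = 1 − e^(−2.34) = 0.903.

y/y_∞ ≈ 0.903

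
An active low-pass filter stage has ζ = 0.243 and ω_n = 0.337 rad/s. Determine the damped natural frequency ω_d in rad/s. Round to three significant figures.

ω_d ≈ 0.327 rad/s

ω_d = ω_n√(1−ζ²) = 0.337·√0.941 = 0.327 rad/s.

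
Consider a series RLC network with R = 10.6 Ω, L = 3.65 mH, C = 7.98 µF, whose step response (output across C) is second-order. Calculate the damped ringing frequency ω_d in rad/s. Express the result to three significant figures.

ω_d ≈ 5680 rad/s

For a series RLC circuit (capacitor voltage as output), ω_n = 1/√(LC) = 1/√(3.65 mH · 7.98 µF) = 5860 rad/s.
ζ = (R/2)·√(C/L) = (10.6/2)·√(7.98 µF/3.65 mH) = 0.248.
ω_d = ω_n√(1−ζ²) = 5680 rad/s.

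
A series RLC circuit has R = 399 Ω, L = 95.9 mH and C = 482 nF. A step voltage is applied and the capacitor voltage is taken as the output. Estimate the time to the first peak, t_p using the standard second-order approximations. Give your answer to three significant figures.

t_p ≈ 0.000755 s

For a series RLC circuit (capacitor voltage as output), ω_n = 1/√(LC) = 1/√(95.9 mH · 482 nF) = 4650 rad/s.
ζ = (R/2)·√(C/L) = (399/2)·√(482 nF/95.9 mH) = 0.447.
The damped frequency ω_d = ω_n√(1−ζ²) = 4160 rad/s. t_p = π/ω_d = 0.000755 s.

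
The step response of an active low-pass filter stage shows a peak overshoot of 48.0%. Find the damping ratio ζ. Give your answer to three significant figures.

ζ = −ln(OS)/√(π² + (ln OS)²). With OS = 0.480, ln OS = −0.7340 and ζ = 0.7340/3.226 = 0.228.

ζ ≈ 0.228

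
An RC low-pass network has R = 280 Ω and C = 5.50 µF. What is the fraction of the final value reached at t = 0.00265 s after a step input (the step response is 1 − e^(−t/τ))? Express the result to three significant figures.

τ = RC = 280 × 5.50 µF = 0.00154 s.
y(t)/y_∞ = 1 − e^(−t/τ) = 1 − e^(−0.00265/0.00154) = 1 − e^(−1.72) = 0.821.

y/y_∞ ≈ 0.821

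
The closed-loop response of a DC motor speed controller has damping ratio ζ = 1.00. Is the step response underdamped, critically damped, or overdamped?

critically damped

Since ζ = 1, the system is critically damped.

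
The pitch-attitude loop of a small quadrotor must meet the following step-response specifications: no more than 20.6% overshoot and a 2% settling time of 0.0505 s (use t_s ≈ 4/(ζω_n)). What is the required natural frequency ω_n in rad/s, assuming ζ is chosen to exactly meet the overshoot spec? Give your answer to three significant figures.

ω_n ≈ 176 rad/s

From %OS = 100·exp(−πζ/√(1−ζ²)), invert to get ζ = −ln(OS)/√(π² + ln²(OS)) with OS = 0.206.
−ln 0.206 = 1.580, so ζ = 1.580/√(π² + 2.496) = 0.449.
Then ω_n = 4/(ζ t_s) = 4/(0.449 × 0.0505) = 176 rad/s.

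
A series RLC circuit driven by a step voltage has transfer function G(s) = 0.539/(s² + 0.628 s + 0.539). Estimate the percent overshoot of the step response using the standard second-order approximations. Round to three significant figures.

%OS ≈ 22.6%

Comparing the denominator to s² + 2ζω_n s + ω_n²: ω_n = √0.539 = 0.734 rad/s, and 2ζω_n = 0.628 so ζ = 0.628/(2·0.734) = 0.428.
Overshoot: exp(−π·0.428/√(1−0.428²)) = 0.226, i.e. 22.6%.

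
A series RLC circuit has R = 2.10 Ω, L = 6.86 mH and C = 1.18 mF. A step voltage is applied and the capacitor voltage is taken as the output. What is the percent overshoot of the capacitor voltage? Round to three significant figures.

%OS ≈ 21.9%

For a series RLC circuit (capacitor voltage as output), ω_n = 1/√(LC) = 1/√(6.86 mH · 1.18 mF) = 351 rad/s.
ζ = (R/2)·√(C/L) = (2.10/2)·√(1.18 mF/6.86 mH) = 0.435.
%OS = 100 e^{−πζ/√(1−ζ²)} with ζ = 0.435 gives 21.9%.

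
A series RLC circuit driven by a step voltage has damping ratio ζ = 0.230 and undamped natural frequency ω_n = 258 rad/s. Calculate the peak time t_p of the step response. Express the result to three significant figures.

t_p ≈ 0.0125 s

The damped frequency is ω_d = ω_n√(1−ζ²) = 258·√(1−0.0529) = 251 rad/s.
Peak time t_p = π/ω_d = π/251 = 0.0125 s.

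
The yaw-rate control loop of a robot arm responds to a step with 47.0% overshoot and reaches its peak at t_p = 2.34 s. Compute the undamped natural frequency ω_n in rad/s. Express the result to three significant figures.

From the overshoot, ζ = −ln(OS)/√(π²+ln²(OS)) = 0.234.
t_p = π/ω_d ⇒ ω_d = 1.34 rad/s; then ω_n = ω_d/√(1−ζ²) = 1.38 rad/s.

ω_n ≈ 1.38 rad/s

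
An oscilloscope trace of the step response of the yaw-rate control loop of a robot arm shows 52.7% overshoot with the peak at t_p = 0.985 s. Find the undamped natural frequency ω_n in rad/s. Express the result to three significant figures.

ω_n ≈ 3.26 rad/s

ζ from %OS: ζ = |ln 0.527|/√(π²+ln²0.527) = 0.200.
t_p = π/ω_d ⇒ ω_d = 3.19 rad/s; then ω_n = ω_d/√(1−ζ²) = 3.26 rad/s.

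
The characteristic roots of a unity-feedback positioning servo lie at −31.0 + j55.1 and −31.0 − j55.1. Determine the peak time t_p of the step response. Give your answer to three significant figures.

t_p ≈ 0.0570 s

t_p = π/ω_d with ω_d = 55.1 (the imaginary part), so t_p = 0.0570 s.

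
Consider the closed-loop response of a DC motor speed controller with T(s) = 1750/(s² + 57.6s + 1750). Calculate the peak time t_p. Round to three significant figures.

Matching coefficients with s² + 2ζω_n s + ω_n² gives ω_n² = 1750 ⇒ ω_n = 41.8 rad/s, and ζ = 57.6/(2ω_n) = 0.688.
The damped frequency ω_d = ω_n√(1−ζ²) = 30.3 rad/s. Then t_p = π/ω_d = 0.104 s.

t_p ≈ 0.104 s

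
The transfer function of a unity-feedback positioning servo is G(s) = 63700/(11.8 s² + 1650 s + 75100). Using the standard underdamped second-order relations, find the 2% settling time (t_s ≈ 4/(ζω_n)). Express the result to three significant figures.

Dividing through by 11.8: denominator becomes s² + 139.8 s + 6364.
So ω_n = √6364 = 79.8 rad/s and ζ = 139.8/(2·79.8) = 0.876.
t_s ≈ 4/(ζω_n) = 0.0572 s.

t_s ≈ 0.0572 s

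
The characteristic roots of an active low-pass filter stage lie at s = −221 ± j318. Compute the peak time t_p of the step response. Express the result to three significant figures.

t_p ≈ 0.00988 s

t_p = π/ω_d with ω_d = 318 (the imaginary part), so t_p = 0.00988 s.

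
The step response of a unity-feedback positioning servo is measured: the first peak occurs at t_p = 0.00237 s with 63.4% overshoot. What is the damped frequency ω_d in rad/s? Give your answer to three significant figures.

ω_d ≈ 1330 rad/s

t_p = π/ω_d, so ω_d = π/0.00237 = 1330 rad/s.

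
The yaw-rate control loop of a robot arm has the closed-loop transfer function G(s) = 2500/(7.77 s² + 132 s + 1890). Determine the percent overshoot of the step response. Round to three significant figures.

%OS ≈ 13.0%

Dividing through by 7.77: denominator becomes s² + 16.99 s + 243.2.
So ω_n = √243.2 = 15.6 rad/s and ζ = 16.99/(2·15.6) = 0.545.
%OS = 100·exp(−πζ/√(1−ζ²)) = 13.0%.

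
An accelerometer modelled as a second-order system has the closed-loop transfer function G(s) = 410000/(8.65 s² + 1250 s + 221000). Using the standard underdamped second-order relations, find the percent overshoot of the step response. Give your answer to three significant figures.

Dividing through by 8.65: denominator becomes s² + 144.5 s + 25550.
So ω_n = √25550 = 160 rad/s and ζ = 144.5/(2·160) = 0.452.
%OS = 100·exp(−πζ/√(1−ζ²)) = 20.4%.

%OS ≈ 20.4%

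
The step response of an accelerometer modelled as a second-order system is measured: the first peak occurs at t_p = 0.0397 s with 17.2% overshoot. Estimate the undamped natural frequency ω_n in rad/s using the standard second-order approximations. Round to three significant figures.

The overshoot fixes ζ = −ln(OS)/√(π²+ln²(OS)) = 0.489.
From t_p = π/ω_d, ω_d = π/0.0397 = 79.1 rad/s, so ω_n = ω_d/√(1−ζ²) = 90.7 rad/s.

ω_n ≈ 90.7 rad/s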